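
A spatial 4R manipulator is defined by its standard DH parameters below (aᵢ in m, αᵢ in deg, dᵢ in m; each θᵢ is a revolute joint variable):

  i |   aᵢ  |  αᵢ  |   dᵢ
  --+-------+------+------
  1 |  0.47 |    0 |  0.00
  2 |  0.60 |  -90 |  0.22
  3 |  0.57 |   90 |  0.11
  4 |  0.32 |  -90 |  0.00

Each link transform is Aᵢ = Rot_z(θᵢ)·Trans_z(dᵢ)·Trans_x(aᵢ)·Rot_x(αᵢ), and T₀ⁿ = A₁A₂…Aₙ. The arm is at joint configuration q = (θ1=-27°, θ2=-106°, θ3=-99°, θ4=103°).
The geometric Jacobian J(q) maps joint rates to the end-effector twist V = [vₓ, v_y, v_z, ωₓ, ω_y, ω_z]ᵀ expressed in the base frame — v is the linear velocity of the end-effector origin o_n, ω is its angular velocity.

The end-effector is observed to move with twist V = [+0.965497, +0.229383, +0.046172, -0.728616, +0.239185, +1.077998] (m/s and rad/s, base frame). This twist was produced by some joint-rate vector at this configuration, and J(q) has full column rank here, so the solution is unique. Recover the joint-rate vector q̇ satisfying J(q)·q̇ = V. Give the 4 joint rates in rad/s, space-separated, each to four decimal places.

0.0770 0.9500 -0.6960 -0.3260

o_n = [0.3712, -0.8829, 0.7119]
J₁: ẑ×o_n = [0.8829, 0.3712, -0.0000], ω = ẑ
J2: z=[0.0000, 0.0000, 1.0000] o=[0.4188, -0.2134, 0.0000] → [0.6695, -0.0476, 0.0000, 0.0000, 0.0000, 1.0000]
J3: z=[0.7314, -0.6820, 0.0000] o=[0.0096, -0.6522, 0.2200] → [-0.3355, -0.3597, 0.0779, 0.7314, -0.6820, 0.0000]
J4: z=[0.6736, 0.7223, -0.1564] o=[0.1508, -0.6620, 0.7830] → [-0.0859, 0.0134, -0.3080, 0.6736, 0.7223, -0.1564]
q̇ = J⁺·V = [0.0770, 0.9500, -0.6960, -0.3260]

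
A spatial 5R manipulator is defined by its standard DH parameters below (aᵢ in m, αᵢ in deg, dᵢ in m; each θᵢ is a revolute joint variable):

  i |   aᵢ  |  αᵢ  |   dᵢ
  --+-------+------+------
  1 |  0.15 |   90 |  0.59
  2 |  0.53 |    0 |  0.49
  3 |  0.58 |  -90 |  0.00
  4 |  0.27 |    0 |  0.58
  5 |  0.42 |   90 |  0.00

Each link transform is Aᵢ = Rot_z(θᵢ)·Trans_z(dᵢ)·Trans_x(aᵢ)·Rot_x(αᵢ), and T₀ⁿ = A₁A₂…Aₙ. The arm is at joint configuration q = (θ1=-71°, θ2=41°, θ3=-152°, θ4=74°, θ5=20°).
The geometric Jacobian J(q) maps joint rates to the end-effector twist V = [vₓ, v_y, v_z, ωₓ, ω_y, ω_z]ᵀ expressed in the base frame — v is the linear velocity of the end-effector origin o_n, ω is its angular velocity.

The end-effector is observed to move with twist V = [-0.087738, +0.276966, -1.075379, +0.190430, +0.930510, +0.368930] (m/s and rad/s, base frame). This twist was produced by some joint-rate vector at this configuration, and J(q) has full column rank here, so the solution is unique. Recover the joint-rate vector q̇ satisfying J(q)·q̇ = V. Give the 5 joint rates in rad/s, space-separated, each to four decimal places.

0.0550 -0.9100 0.4270 -0.8890 0.0130

o_n = [0.4607, -0.7588, 0.1463]
J₁: ẑ×o_n = [0.7588, 0.4607, -0.0000], ω = ẑ
J2: z=[-0.9455, -0.3256, 0.0000] o=[0.0488, -0.1418, 0.5900] → [0.1445, -0.4196, 0.7174, -0.9455, -0.3256, 0.0000]
J3: z=[-0.9455, -0.3256, 0.0000] o=[-0.2842, -0.6796, 0.9377] → [0.2577, -0.7483, 0.3175, -0.9455, -0.3256, 0.0000]
J4: z=[0.3039, -0.8827, -0.3584] o=[-0.3519, -0.4830, 0.3962] → [0.1218, -0.2152, 0.6335, 0.3039, -0.8827, -0.3584]
J5: z=[0.3039, -0.8827, -0.3584] o=[0.0611, -0.8853, 0.1189] → [0.0212, -0.1515, 0.3911, 0.3039, -0.8827, -0.3584]
q̇ = J⁺·V = [0.0550, -0.9100, 0.4270, -0.8890, 0.0130]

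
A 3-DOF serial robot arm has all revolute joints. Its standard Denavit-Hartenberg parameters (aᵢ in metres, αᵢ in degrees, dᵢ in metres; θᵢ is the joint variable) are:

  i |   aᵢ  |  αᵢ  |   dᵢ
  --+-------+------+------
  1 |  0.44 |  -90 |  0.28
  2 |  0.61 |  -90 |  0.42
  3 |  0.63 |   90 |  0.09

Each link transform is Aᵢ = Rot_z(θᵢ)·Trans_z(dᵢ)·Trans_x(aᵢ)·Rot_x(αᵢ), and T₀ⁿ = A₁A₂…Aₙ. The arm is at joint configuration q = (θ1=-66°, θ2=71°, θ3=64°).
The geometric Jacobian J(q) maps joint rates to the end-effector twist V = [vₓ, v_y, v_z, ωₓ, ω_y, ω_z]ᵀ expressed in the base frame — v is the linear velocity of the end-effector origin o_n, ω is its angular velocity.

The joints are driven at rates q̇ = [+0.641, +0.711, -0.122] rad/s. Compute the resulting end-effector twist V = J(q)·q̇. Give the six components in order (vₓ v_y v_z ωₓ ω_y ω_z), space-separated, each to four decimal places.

o_n = [0.1281, -0.6473, -0.5872]
J₁: ẑ×o_n = [0.6473, 0.1281, -0.0000], ω = ẑ
J2: z=[0.9135, 0.4067, 0.0000] o=[0.1790, -0.4020, 0.2800] → [-0.3527, 0.7922, -0.2034, 0.9135, 0.4067, 0.0000]
J3: z=[-0.3846, 0.8638, -0.3256] o=[0.6434, -0.4126, -0.2968] → [-0.3273, 0.0561, 0.5354, -0.3846, 0.8638, -0.3256]
V = J·q̇ = [0.2040, 0.6385, -0.2099, 0.6964, 0.1838, 0.6807]

0.2040 0.6385 -0.2099 0.6964 0.1838 0.6807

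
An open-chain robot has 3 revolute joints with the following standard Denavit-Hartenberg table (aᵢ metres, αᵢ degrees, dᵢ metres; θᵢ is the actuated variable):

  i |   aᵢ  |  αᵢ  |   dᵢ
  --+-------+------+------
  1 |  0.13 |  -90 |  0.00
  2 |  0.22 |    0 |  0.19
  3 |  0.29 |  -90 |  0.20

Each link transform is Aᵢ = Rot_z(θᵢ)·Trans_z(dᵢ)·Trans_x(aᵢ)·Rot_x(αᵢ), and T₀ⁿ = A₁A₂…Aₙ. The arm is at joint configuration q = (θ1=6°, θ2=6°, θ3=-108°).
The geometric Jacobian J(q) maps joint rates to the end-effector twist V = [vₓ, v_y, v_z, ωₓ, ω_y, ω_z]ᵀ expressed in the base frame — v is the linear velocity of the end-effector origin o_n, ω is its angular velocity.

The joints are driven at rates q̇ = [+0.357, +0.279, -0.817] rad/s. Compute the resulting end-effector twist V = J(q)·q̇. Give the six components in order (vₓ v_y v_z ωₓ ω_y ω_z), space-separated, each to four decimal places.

o_n = [0.2462, 0.4180, 0.2607]
J₁: ẑ×o_n = [-0.4180, 0.2462, 0.0000], ω = ẑ
J2: z=[-0.1045, 0.9945, 0.0000] o=[0.1293, 0.0136, 0.0000] → [0.2592, 0.0272, -0.1585, -0.1045, 0.9945, 0.0000]
J3: z=[-0.1045, 0.9945, 0.0000] o=[0.3270, 0.2254, -0.0230] → [0.2821, 0.0297, 0.0603, -0.1045, 0.9945, 0.0000]
V = J·q̇ = [-0.3074, 0.0713, -0.0935, 0.0562, -0.5351, 0.3570]

-0.3074 0.0713 -0.0935 0.0562 -0.5351 0.3570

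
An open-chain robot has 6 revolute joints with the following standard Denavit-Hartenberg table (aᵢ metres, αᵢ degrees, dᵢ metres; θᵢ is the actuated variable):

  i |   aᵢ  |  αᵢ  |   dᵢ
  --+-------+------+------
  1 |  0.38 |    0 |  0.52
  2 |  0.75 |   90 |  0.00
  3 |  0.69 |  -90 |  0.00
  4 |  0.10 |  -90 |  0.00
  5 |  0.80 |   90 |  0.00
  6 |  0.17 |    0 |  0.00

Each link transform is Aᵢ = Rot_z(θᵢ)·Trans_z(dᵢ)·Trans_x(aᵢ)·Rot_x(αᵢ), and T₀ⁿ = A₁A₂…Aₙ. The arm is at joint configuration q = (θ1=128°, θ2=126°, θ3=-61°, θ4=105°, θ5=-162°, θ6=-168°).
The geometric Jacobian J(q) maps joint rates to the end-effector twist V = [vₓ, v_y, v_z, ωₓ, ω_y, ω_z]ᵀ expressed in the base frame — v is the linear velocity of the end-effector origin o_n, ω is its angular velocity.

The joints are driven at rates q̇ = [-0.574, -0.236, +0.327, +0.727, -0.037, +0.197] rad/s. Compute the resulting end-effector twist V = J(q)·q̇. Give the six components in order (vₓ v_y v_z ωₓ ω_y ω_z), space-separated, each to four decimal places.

-0.7564 0.4059 -0.1521 -0.4986 -0.3740 -0.5934

o_n = [-1.0600, -0.8529, -0.1322]
J₁: ẑ×o_n = [0.8529, -1.0600, 0.0000], ω = ẑ
J2: z=[0.0000, 0.0000, 1.0000] o=[-0.2340, 0.2994, 0.5200] → [1.1524, -0.8261, 0.0000, 0.0000, 0.0000, 1.0000]
J3: z=[-0.9613, 0.2756, 0.0000] o=[-0.4407, -0.4215, 0.5200] → [-0.1798, -0.6269, 0.5854, -0.9613, 0.2756, 0.0000]
J4: z=[-0.2411, -0.8407, 0.4848] o=[-0.5329, -0.7431, -0.0835] → [0.0942, -0.2673, -0.4167, -0.2411, -0.8407, 0.4848]
J5: z=[-0.1197, 0.5215, 0.8448] o=[-0.4366, -0.7576, -0.0609] → [0.0433, -0.5352, 0.3365, -0.1197, 0.5215, 0.8448]
J6: z=[-0.0683, 0.8446, -0.5310] o=[-1.2289, -0.8547, -0.1132] → [-0.0151, -0.0910, -0.1428, -0.0683, 0.8446, -0.5310]
V = J·q̇ = [-0.7564, 0.4059, -0.1521, -0.4986, -0.3740, -0.5934]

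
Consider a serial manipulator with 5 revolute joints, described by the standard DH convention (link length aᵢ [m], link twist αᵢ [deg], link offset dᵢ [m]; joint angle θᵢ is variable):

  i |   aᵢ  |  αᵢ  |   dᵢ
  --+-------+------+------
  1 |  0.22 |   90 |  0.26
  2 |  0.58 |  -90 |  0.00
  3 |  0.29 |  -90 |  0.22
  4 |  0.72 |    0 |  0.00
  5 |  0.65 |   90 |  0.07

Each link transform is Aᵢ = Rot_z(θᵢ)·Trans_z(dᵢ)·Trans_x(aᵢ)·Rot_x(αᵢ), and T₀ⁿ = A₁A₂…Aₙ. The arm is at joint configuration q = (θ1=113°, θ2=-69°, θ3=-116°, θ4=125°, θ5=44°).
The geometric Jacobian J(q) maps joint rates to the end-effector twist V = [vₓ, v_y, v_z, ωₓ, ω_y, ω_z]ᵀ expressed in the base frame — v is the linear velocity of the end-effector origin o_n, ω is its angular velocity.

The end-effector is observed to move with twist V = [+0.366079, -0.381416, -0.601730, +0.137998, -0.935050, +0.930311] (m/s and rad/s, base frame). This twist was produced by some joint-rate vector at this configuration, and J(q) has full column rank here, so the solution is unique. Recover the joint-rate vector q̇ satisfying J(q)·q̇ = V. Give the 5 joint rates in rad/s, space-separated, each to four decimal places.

o_n = [-0.6440, -0.1550, -0.8286]
J₁: ẑ×o_n = [0.1550, -0.6440, 0.0000], ω = ẑ
J2: z=[0.9205, 0.3907, 0.0000] o=[-0.0860, 0.2025, 0.2600] → [-0.4254, 1.0021, -0.1111, 0.9205, 0.3907, 0.0000]
J3: z=[-0.3648, 0.8594, 0.3584] o=[-0.1672, 0.3938, -0.2815] → [-0.2735, -0.3705, 0.6099, -0.3648, 0.8594, 0.3584]
J4: z=[0.2777, 0.4678, -0.8391] o=[0.0103, 0.6428, -0.0840] → [-1.0178, 0.7558, 0.0845, 0.2777, 0.4678, -0.8391]
J5: z=[0.2777, 0.4678, -0.8391] o=[-0.1416, 0.0507, -0.4643] → [-0.3430, 0.5227, 0.1779, 0.2777, 0.4678, -0.8391]
q̇ = J⁺·V = [0.6460, 0.0510, -0.7520, 0.2140, -0.8740]

0.6460 0.0510 -0.7520 0.2140 -0.8740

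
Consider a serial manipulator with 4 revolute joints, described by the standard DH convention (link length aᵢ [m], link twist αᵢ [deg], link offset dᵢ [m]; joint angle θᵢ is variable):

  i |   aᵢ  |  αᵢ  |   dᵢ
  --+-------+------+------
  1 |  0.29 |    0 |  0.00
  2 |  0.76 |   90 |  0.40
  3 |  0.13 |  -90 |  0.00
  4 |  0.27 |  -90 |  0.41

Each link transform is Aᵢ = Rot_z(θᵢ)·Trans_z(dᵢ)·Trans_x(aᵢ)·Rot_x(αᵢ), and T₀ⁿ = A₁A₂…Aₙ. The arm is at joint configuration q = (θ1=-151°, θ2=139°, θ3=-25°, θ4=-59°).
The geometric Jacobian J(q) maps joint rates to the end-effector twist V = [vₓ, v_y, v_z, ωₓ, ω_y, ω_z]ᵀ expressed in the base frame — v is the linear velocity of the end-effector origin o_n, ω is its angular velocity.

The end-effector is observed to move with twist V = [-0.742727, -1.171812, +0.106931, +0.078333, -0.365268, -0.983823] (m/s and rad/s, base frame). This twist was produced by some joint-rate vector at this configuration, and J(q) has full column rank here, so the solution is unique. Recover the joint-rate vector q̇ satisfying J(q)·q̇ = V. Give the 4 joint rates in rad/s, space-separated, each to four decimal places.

-0.8790 -0.4320 0.3410 0.3610

o_n = [0.8496, -0.6117, 0.6579]
J₁: ẑ×o_n = [0.6117, 0.8496, -0.0000], ω = ẑ
J2: z=[0.0000, 0.0000, 1.0000] o=[-0.2536, -0.1406, 0.0000] → [0.4711, 1.1033, -0.0000, 0.0000, 0.0000, 1.0000]
J3: z=[-0.2079, -0.9781, 0.0000] o=[0.4898, -0.2986, 0.4000] → [-0.2522, 0.0536, 0.4171, -0.2079, -0.9781, 0.0000]
J4: z=[0.4134, -0.0879, 0.9063] o=[0.6050, -0.3231, 0.3451] → [0.2341, 0.0924, -0.0978, 0.4134, -0.0879, 0.9063]
q̇ = J⁺·V = [-0.8790, -0.4320, 0.3410, 0.3610]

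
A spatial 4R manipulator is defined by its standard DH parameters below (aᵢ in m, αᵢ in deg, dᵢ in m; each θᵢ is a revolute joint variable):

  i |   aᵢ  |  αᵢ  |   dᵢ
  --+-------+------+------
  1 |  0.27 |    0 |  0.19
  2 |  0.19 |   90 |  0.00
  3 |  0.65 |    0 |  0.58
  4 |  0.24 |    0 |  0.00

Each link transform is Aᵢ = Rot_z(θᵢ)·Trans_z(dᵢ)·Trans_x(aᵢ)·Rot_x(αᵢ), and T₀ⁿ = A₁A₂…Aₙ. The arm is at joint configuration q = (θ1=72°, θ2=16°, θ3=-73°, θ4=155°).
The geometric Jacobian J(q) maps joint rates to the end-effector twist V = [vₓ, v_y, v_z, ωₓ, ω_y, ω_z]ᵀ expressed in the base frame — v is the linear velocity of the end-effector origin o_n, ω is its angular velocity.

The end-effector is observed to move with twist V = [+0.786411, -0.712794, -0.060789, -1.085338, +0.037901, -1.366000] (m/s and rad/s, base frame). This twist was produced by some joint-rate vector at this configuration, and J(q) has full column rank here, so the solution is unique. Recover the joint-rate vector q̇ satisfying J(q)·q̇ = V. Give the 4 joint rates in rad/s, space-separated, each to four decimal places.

-0.9480 -0.4180 -0.1290 -0.9570

o_n = [0.6775, 0.6497, -0.1939]
J₁: ẑ×o_n = [-0.6497, 0.6775, 0.0000], ω = ẑ
J2: z=[0.0000, 0.0000, 1.0000] o=[0.0834, 0.2568, 0.1900] → [-0.3929, 0.5941, 0.0000, 0.0000, 0.0000, 1.0000]
J3: z=[0.9994, -0.0349, 0.0000] o=[0.0901, 0.4467, 0.1900] → [0.0134, 0.3837, 0.2234, 0.9994, -0.0349, 0.0000]
J4: z=[0.9994, -0.0349, 0.0000] o=[0.6763, 0.6164, -0.4316] → [-0.0083, -0.2375, 0.0334, 0.9994, -0.0349, 0.0000]
q̇ = J⁺·V = [-0.9480, -0.4180, -0.1290, -0.9570]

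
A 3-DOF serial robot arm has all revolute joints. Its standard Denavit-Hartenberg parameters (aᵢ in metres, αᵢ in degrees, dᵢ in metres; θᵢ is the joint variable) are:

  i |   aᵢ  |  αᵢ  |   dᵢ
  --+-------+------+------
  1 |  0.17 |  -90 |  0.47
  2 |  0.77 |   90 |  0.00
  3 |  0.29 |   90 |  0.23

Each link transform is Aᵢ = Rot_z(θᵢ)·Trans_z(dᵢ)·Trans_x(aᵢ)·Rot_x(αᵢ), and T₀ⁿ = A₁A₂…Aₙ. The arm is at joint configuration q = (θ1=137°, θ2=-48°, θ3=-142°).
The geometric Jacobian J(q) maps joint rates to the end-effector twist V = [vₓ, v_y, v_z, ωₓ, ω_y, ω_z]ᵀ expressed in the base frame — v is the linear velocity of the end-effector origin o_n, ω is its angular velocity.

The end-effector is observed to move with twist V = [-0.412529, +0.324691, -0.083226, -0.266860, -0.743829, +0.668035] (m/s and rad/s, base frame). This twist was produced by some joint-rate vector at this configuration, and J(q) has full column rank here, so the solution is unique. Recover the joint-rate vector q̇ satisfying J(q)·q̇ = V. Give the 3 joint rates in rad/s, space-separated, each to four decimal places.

0.3870 0.7260 0.4200

o_n = [-0.1425, 0.3770, 1.0263]
J₁: ẑ×o_n = [-0.3770, -0.1425, 0.0000], ω = ẑ
J2: z=[-0.6820, -0.7314, 0.0000] o=[-0.1243, 0.1159, 0.4700] → [-0.4068, 0.3794, -0.1914, -0.6820, -0.7314, 0.0000]
J3: z=[0.5435, -0.5068, 0.6691] o=[-0.5011, 0.4673, 1.0422] → [0.0685, 0.2486, 0.1327, 0.5435, -0.5068, 0.6691]
q̇ = J⁺·V = [0.3870, 0.7260, 0.4200]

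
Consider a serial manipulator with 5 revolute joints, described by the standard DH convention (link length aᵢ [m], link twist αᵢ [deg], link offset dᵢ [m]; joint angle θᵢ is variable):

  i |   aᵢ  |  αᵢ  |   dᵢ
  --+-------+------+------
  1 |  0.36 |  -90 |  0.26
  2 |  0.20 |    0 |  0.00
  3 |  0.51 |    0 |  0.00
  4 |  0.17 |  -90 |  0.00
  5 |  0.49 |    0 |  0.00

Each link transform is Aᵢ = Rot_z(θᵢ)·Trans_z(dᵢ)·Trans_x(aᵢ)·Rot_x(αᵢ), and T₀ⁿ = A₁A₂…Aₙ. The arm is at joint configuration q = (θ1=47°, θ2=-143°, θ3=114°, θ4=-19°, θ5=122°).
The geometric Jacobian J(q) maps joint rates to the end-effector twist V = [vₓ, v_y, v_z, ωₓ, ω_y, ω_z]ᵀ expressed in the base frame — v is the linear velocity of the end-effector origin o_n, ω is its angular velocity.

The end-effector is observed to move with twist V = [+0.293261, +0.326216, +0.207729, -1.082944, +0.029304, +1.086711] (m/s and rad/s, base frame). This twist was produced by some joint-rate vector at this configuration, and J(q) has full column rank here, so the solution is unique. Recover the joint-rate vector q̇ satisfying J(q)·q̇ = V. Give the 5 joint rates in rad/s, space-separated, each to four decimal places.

o_n = [0.7038, 0.1454, 0.5610]
J₁: ẑ×o_n = [-0.1454, 0.7038, 0.0000], ω = ẑ
J2: z=[-0.7314, 0.6820, 0.0000] o=[0.2455, 0.2633, 0.2600] → [0.2053, 0.2201, -0.2263, -0.7314, 0.6820, 0.0000]
J3: z=[-0.7314, 0.6820, 0.0000] o=[0.1366, 0.1465, 0.3804] → [0.1232, 0.1321, -0.3861, -0.7314, 0.6820, 0.0000]
J4: z=[-0.7314, 0.6820, 0.0000] o=[0.4408, 0.4727, 0.6276] → [-0.0454, -0.0487, 0.0600, -0.7314, 0.6820, 0.0000]
J5: z=[0.5068, 0.5435, -0.6691] o=[0.5184, 0.5559, 0.7540] → [-0.3795, -0.0263, -0.3088, 0.5068, 0.5435, -0.6691]
q̇ = J⁺·V = [0.4410, -0.1720, 0.4220, 0.5620, -0.9650]

0.4410 -0.1720 0.4220 0.5620 -0.9650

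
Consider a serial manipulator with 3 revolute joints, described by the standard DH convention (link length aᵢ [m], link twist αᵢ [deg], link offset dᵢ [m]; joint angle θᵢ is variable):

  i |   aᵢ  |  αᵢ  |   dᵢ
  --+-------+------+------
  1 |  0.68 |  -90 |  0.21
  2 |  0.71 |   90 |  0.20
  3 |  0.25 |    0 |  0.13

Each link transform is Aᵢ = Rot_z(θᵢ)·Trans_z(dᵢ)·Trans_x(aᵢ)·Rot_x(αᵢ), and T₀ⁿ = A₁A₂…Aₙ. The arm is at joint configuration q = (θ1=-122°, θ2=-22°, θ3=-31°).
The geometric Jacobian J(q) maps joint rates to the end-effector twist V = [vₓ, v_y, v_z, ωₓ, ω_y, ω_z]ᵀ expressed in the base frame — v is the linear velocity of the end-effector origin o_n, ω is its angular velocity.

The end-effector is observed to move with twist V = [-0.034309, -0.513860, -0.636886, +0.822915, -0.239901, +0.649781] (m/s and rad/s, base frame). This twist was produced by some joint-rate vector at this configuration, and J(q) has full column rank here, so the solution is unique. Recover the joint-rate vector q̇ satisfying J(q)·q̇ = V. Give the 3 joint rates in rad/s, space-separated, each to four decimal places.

0.0740 0.8250 0.6210

o_n = [-0.7283, -1.2999, 0.6768]
J₁: ẑ×o_n = [1.2999, -0.7283, 0.0000], ω = ẑ
J2: z=[0.8480, -0.5299, 0.0000] o=[-0.3603, -0.5767, 0.2100] → [-0.2474, -0.3959, -0.8083, 0.8480, -0.5299, 0.0000]
J3: z=[0.1985, 0.3177, 0.9272] o=[-0.5396, -1.2409, 0.4760] → [0.1185, -0.2148, 0.0482, 0.1985, 0.3177, 0.9272]
q̇ = J⁺·V = [0.0740, 0.8250, 0.6210]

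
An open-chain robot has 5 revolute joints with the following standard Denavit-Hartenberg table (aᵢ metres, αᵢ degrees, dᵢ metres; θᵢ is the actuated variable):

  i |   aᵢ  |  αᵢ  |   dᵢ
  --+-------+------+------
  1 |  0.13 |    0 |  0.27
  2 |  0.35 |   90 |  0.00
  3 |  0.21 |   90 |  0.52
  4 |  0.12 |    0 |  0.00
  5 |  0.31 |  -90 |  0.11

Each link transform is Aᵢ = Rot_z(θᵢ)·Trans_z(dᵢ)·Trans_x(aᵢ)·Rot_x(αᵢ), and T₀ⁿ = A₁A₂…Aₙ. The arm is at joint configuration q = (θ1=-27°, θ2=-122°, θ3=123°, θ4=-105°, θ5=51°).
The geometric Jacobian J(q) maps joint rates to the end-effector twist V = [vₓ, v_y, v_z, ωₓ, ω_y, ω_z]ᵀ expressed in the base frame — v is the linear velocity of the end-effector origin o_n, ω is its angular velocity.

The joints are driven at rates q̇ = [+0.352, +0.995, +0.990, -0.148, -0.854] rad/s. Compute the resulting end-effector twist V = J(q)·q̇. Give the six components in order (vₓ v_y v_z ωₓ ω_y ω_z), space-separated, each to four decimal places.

0.2883 -0.3920 -0.3285 0.2104 1.2814 0.8013

o_n = [-0.1736, -0.0541, 0.6328]
J₁: ẑ×o_n = [0.0541, -0.1736, 0.0000], ω = ẑ
J2: z=[0.0000, 0.0000, 1.0000] o=[0.1158, -0.0590, 0.2700] → [-0.0049, -0.2894, 0.0000, 0.0000, 0.0000, 1.0000]
J3: z=[-0.5150, 0.8572, 0.0000] o=[-0.1842, -0.2393, 0.2700] → [0.3110, 0.1869, -0.1044, -0.5150, 0.8572, 0.0000]
J4: z=[-0.7189, -0.4319, 0.5446] o=[-0.3540, 0.2654, 0.4461] → [0.0933, 0.2324, 0.3075, -0.7189, -0.4319, 0.5446]
J5: z=[-0.7189, -0.4319, 0.5446] o=[-0.3088, 0.1573, 0.4201] → [0.0232, 0.2265, 0.2103, -0.7189, -0.4319, 0.5446]
V = J·q̇ = [0.2883, -0.3920, -0.3285, 0.2104, 1.2814, 0.8013]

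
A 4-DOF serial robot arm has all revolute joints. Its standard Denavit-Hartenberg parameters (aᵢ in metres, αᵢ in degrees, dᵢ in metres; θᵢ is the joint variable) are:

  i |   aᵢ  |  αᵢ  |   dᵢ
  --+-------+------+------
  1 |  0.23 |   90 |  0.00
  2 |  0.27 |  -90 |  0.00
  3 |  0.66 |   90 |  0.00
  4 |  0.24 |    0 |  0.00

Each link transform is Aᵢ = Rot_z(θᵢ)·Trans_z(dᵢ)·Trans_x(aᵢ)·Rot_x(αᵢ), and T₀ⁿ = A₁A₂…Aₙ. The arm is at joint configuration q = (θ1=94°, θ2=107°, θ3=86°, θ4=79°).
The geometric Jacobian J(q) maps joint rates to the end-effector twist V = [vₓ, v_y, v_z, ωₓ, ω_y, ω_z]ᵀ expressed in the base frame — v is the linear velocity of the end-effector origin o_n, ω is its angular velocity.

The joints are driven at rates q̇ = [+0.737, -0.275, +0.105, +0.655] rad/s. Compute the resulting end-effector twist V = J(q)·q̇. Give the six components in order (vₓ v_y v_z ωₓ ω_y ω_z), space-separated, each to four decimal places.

o_n = [-0.6962, -0.1375, 0.2364]
J₁: ẑ×o_n = [0.1375, -0.6962, 0.0000], ω = ẑ
J2: z=[0.9976, 0.0698, 0.0000] o=[-0.0160, 0.2294, 0.0000] → [0.0165, -0.2358, -0.3186, 0.9976, 0.0698, 0.0000]
J3: z=[0.0667, -0.9540, -0.2924] o=[-0.0105, 0.1507, 0.2582] → [-0.0635, 0.2019, -0.6733, 0.0667, -0.9540, -0.2924]
J4: z=[0.0899, -0.2861, 0.9540] o=[-0.6664, 0.0913, 0.3022] → [0.2372, -0.0225, -0.0291, 0.0899, -0.2861, 0.9540]
V = J·q̇ = [0.2455, -0.4418, -0.0021, -0.2084, -0.3067, 1.3312]

0.2455 -0.4418 -0.0021 -0.2084 -0.3067 1.3312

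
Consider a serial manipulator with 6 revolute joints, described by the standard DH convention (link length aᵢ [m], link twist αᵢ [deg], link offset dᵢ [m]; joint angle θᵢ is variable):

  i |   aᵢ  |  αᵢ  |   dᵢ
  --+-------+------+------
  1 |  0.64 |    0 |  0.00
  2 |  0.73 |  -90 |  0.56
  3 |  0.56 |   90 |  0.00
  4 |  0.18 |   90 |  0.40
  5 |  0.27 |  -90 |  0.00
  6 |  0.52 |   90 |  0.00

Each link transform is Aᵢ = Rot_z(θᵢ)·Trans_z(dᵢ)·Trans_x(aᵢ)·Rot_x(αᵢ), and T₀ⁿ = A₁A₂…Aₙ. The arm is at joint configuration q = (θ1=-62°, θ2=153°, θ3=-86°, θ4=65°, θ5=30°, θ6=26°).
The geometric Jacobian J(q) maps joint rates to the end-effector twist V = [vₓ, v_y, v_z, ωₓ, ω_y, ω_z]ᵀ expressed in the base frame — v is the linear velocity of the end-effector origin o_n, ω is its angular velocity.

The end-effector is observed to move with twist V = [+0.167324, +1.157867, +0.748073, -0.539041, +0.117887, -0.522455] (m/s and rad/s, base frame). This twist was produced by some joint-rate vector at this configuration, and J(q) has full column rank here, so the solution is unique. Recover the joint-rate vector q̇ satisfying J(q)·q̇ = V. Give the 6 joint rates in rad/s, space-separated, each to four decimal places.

o_n = [-0.5378, -0.5677, 1.3113]
J₁: ẑ×o_n = [0.5677, -0.5378, 0.0000], ω = ẑ
J2: z=[0.0000, 0.0000, 1.0000] o=[0.3005, -0.5651, 0.0000] → [0.0027, -0.8383, 0.0000, 0.0000, 0.0000, 1.0000]
J3: z=[-0.9998, -0.0175, 0.0000] o=[0.2877, 0.1648, 0.5600] → [-0.0131, 0.7512, 0.7180, -0.9998, -0.0175, 0.0000]
J4: z=[0.0174, -0.9974, 0.0698] o=[0.2870, 0.2039, 1.1186] → [-0.1383, -0.0609, -0.8362, 0.0174, -0.9974, 0.0698]
J5: z=[0.4215, 0.0706, 0.9041] o=[0.1308, -0.1926, 1.2224] → [0.3454, -0.6420, -0.1109, 0.4215, 0.0706, 0.9041]
J6: z=[0.4684, -0.8706, -0.1504] o=[-0.0789, -0.3241, 1.3304] → [-0.0200, 0.0780, -0.5137, 0.4684, -0.8706, -0.1504]
q̇ = J⁺·V = [-0.1250, -0.8710, 0.9340, -0.3650, 0.6040, 0.3130]

-0.1250 -0.8710 0.9340 -0.3650 0.6040 0.3130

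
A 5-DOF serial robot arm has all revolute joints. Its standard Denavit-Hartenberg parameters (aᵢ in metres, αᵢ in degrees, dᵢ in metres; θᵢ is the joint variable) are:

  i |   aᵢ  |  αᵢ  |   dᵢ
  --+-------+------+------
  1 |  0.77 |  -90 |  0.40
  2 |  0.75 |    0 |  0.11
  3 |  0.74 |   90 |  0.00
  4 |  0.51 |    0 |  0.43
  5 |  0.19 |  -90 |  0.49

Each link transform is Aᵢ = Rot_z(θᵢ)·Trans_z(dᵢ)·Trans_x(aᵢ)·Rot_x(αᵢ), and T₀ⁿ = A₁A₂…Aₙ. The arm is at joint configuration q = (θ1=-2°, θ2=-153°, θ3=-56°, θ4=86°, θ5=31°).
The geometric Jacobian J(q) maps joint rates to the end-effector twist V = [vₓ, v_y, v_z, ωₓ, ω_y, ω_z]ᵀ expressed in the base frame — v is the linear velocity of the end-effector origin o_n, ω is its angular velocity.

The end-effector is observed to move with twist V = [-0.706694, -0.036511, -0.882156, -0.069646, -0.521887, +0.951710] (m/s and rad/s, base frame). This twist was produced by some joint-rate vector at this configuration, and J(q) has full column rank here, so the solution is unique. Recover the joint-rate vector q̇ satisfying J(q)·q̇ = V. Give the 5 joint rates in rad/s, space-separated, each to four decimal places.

0.8590 -0.9460 0.4220 -0.6450 0.5390

o_n = [-0.0276, 0.7895, -0.3983]
J₁: ẑ×o_n = [-0.7895, -0.0276, 0.0000], ω = ẑ
J2: z=[0.0349, 0.9994, 0.0000] o=[0.7695, -0.0269, 0.4000] → [-0.7979, 0.0279, 0.8251, 0.0349, 0.9994, 0.0000]
J3: z=[0.0349, 0.9994, 0.0000] o=[0.1055, 0.1064, 0.7405] → [-1.1381, 0.0397, 0.1569, 0.0349, 0.9994, 0.0000]
J4: z=[0.4845, -0.0169, -0.8746] o=[-0.5413, 0.1290, 0.3817] → [0.5909, -0.0713, 0.3287, 0.4845, -0.0169, -0.8746]
J5: z=[0.4845, -0.0169, -0.8746] o=[-0.3463, 0.6312, -0.0116] → [0.1450, -0.0914, 0.0821, 0.4845, -0.0169, -0.8746]
q̇ = J⁺·V = [0.8590, -0.9460, 0.4220, -0.6450, 0.5390]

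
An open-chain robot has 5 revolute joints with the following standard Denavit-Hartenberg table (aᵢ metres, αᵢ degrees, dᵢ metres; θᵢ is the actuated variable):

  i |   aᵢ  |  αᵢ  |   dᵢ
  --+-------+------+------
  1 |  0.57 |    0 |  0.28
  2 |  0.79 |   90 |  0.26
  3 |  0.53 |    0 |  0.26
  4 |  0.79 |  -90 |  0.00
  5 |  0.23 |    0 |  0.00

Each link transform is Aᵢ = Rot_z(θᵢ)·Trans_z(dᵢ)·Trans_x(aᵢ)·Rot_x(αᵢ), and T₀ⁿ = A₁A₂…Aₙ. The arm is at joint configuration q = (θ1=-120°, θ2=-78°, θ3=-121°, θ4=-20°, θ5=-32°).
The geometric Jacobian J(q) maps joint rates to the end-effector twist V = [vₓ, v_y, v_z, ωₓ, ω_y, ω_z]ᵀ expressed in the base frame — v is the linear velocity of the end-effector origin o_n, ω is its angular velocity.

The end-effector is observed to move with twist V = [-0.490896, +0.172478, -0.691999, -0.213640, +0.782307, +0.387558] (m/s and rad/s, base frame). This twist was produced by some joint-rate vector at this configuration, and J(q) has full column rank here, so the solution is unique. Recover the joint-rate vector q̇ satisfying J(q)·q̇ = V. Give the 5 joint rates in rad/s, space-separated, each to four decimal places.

o_n = [0.0693, -0.2072, -0.5342]
J₁: ẑ×o_n = [0.2072, 0.0693, -0.0000], ω = ẑ
J2: z=[0.0000, 0.0000, 1.0000] o=[-0.2850, -0.4936, 0.2800] → [-0.2864, 0.3543, 0.0000, 0.0000, 0.0000, 1.0000]
J3: z=[0.3090, 0.9511, 0.0000] o=[-1.0363, -0.2495, 0.5400] → [-1.0216, 0.3319, -1.0385, 0.3090, 0.9511, 0.0000]
J4: z=[0.3090, 0.9511, 0.0000] o=[-0.6964, -0.0866, 0.0857] → [-0.5896, 0.1916, -0.7655, 0.3090, 0.9511, 0.0000]
J5: z=[-0.5985, 0.1945, -0.7771] o=[-0.1125, -0.2763, -0.4115] → [0.0298, -0.2148, -0.0767, -0.5985, 0.1945, -0.7771]
q̇ = J⁺·V = [0.6970, 0.2400, 0.4350, 0.2430, 0.7070]

0.6970 0.2400 0.4350 0.2430 0.7070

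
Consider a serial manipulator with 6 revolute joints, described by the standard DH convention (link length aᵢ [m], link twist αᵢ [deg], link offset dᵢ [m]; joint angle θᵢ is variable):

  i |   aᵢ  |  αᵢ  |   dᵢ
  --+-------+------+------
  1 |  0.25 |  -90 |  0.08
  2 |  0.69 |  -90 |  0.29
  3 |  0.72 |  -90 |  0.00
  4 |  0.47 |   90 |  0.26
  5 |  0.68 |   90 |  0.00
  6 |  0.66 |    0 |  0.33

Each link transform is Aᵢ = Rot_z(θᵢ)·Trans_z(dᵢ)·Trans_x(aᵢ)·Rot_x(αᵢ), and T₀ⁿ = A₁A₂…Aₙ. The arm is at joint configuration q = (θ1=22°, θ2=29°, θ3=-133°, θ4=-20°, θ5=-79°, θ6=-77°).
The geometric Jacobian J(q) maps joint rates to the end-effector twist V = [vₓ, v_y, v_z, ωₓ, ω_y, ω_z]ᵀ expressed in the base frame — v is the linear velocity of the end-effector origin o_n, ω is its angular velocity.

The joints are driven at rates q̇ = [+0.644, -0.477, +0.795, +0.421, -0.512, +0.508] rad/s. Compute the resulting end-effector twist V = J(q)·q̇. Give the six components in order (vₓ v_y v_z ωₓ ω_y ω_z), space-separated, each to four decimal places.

-0.3087 0.3119 -0.1916 0.4664 -0.3192 0.3067

o_n = [-0.3142, 0.6994, 0.8068]
J₁: ẑ×o_n = [-0.6994, -0.3142, 0.0000], ω = ẑ
J2: z=[-0.3746, 0.9272, 0.0000] o=[0.2318, 0.0937, 0.0800] → [0.6739, 0.2723, 0.2793, -0.3746, 0.9272, 0.0000]
J3: z=[-0.4495, -0.1816, -0.8746] o=[0.6827, 0.5886, -0.2545] → [-0.0958, 1.3490, -0.2309, -0.4495, -0.1816, -0.8746]
J4: z=[0.3376, 0.8720, -0.3546] o=[0.0872, 0.9160, -0.0165] → [0.6411, -0.1356, 0.2769, 0.3376, 0.8720, -0.3546]
J5: z=[-0.1395, -0.3262, -0.9350] o=[-0.2625, 1.3143, -0.1032] → [-0.8717, 0.1753, 0.0689, -0.1395, -0.3262, -0.9350]
J6: z=[0.8494, -0.5248, 0.0563] o=[-0.6086, 0.7796, 0.1350] → [-0.3481, -0.5541, 0.0864, 0.8494, -0.5248, 0.0563]
V = J·q̇ = [-0.3087, 0.3119, -0.1916, 0.4664, -0.3192, 0.3067]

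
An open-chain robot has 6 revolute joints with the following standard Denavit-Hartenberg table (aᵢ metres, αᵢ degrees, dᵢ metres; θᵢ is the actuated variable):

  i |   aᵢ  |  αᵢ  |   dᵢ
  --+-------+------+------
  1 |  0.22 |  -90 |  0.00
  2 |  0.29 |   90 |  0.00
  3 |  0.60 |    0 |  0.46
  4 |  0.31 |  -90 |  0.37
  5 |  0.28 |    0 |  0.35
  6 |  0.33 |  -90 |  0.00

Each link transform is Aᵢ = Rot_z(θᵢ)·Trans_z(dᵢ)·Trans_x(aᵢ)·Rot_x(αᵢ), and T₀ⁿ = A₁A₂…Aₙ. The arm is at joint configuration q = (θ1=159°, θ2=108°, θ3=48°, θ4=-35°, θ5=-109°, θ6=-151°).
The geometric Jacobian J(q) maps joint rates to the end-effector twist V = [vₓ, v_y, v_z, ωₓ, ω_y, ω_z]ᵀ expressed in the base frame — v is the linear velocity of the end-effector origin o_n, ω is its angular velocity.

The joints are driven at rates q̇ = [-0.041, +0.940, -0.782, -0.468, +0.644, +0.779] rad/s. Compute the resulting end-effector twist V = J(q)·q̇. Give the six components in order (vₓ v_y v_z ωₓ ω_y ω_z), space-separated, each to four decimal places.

1.0319 0.1472 -1.0175 0.1838 -2.5626 0.6497

o_n = [-0.9617, -0.5127, -0.9703]
J₁: ẑ×o_n = [0.5127, -0.9617, 0.0000], ω = ẑ
J2: z=[-0.3584, -0.9336, 0.0000] o=[-0.2054, 0.0788, 0.0000] → [0.9059, -0.3477, -0.4941, -0.3584, -0.9336, 0.0000]
J3: z=[-0.8879, 0.3408, -0.3090] o=[-0.1217, 0.0467, -0.2758] → [-0.4096, -0.3571, 0.7830, -0.8879, 0.3408, -0.3090]
J4: z=[-0.8879, 0.3408, -0.3090] o=[-0.5741, -0.2572, -0.7998] → [-0.1371, -0.0316, 0.3589, -0.8879, 0.3408, -0.3090]
J5: z=[-0.4141, -0.8847, 0.2139] o=[-0.8405, -0.2297, -1.2014] → [-0.1439, 0.0698, 0.0099, -0.4141, -0.8847, 0.2139]
J6: z=[-0.4141, -0.8847, 0.2139] o=[-1.2388, -0.4201, -1.1238] → [-0.1160, 0.1228, 0.2835, -0.4141, -0.8847, 0.2139]
V = J·q̇ = [1.0319, 0.1472, -1.0175, 0.1838, -2.5626, 0.6497]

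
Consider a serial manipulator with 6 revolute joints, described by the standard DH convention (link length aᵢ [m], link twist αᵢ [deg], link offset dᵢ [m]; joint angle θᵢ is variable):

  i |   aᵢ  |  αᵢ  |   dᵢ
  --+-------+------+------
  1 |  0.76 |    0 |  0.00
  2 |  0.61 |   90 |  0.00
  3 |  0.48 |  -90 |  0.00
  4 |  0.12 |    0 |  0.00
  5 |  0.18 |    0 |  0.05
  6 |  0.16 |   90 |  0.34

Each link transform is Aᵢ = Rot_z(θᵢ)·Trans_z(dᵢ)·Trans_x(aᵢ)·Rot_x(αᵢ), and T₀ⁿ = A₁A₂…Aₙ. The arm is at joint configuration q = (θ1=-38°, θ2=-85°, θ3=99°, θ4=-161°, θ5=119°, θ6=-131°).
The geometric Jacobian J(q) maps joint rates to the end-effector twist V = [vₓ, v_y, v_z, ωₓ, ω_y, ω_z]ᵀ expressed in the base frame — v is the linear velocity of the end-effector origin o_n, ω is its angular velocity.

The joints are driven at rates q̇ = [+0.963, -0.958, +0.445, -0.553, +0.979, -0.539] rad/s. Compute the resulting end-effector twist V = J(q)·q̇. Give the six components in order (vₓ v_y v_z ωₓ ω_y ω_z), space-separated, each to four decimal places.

o_n = [0.3554, -0.5141, 0.2763]
J₁: ẑ×o_n = [0.5141, 0.3554, -0.0000], ω = ẑ
J2: z=[0.0000, 0.0000, 1.0000] o=[0.5989, -0.4679, 0.0000] → [0.0462, -0.2435, 0.0000, 0.0000, 0.0000, 1.0000]
J3: z=[-0.8387, 0.5446, 0.0000] o=[0.2667, -0.9795, 0.0000] → [0.1505, 0.2317, -0.4386, -0.8387, 0.5446, 0.0000]
J4: z=[0.5379, 0.8283, -0.1564] o=[0.3076, -0.9165, 0.4741] → [-0.1009, 0.0989, 0.1768, 0.5379, 0.8283, -0.1564]
J5: z=[0.5379, 0.8283, -0.1564] o=[0.2651, -0.9101, 0.3620] → [-0.0091, 0.0320, 0.1382, 0.5379, 0.8283, -0.1564]
J6: z=[0.5379, 0.8283, -0.1564] o=[0.2024, -0.7856, 0.4863] → [-0.1315, 0.0891, 0.0193, 0.5379, 0.8283, -0.1564]
V = J·q̇ = [0.6356, 0.6072, -0.1680, -0.4340, 0.1488, 0.0227]

0.6356 0.6072 -0.1680 -0.4340 0.1488 0.0227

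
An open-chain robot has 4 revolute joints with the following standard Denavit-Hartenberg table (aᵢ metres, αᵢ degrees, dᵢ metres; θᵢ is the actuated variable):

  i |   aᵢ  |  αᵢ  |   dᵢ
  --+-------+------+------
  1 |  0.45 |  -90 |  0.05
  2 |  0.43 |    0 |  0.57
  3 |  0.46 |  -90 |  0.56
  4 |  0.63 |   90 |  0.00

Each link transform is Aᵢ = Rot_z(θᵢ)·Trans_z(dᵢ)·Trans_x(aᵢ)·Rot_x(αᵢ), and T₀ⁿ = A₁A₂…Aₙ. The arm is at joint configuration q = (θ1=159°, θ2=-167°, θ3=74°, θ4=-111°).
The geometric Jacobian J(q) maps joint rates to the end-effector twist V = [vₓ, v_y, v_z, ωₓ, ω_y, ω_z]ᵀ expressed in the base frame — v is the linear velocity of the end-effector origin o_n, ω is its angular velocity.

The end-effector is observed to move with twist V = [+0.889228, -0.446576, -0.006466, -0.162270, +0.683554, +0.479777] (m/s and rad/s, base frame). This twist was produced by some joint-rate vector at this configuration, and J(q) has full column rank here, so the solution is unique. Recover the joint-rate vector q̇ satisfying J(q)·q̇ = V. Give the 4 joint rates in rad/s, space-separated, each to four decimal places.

o_n = [-0.6332, -1.5973, 0.3806]
J₁: ẑ×o_n = [1.5973, -0.6332, 0.0000], ω = ẑ
J2: z=[-0.3584, -0.9336, 0.0000] o=[-0.4201, 0.1613, 0.0500] → [-0.3087, 0.1185, 0.4312, -0.3584, -0.9336, 0.0000]
J3: z=[-0.3584, -0.9336, 0.0000] o=[-0.2332, -0.5210, 0.1467] → [-0.2184, 0.0838, 0.0123, -0.3584, -0.9336, 0.0000]
J4: z=[-0.9323, 0.3579, 0.0523] o=[-0.4114, -1.0525, 0.6061] → [-0.0522, -0.2218, 0.5873, -0.9323, 0.3579, 0.0523]
q̇ = J⁺·V = [0.4590, -0.5550, -0.0250, 0.3970]

0.4590 -0.5550 -0.0250 0.3970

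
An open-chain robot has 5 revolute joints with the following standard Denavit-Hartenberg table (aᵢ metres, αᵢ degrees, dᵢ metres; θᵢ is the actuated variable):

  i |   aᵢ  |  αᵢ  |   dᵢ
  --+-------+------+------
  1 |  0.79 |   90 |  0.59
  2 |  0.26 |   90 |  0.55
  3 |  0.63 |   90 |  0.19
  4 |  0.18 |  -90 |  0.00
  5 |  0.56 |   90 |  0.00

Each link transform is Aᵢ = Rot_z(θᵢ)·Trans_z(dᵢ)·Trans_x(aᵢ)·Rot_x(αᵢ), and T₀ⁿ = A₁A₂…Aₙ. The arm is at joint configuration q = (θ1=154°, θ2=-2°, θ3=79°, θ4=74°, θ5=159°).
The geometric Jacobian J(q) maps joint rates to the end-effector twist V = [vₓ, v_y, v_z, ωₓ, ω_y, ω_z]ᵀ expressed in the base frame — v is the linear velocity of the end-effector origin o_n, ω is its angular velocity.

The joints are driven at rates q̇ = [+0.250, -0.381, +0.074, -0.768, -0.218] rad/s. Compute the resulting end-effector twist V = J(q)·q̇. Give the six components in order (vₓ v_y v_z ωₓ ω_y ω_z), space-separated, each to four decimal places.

-0.3157 -0.3599 -0.1723 0.6291 -0.3388 0.2610

o_n = [-0.3745, 1.4220, 0.7237]
J₁: ẑ×o_n = [-1.4220, -0.3745, 0.0000], ω = ẑ
J2: z=[0.4384, 0.8988, 0.0000] o=[-0.7100, 0.3463, 0.5900] → [0.1201, -0.0586, 0.1700, 0.4384, 0.8988, 0.0000]
J3: z=[0.0314, -0.0153, -0.9994] o=[-0.7025, 0.9546, 0.5809] → [0.4650, -0.3323, 0.0197, 0.0314, -0.0153, -0.9994]
J4: z=[-0.9654, 0.2586, -0.0343] o=[-0.5334, 1.5602, 0.3868] → [0.0824, 0.3197, 0.0922, -0.9654, 0.2586, -0.0343]
J5: z=[-0.2402, -0.9327, -0.2691] o=[-0.5151, 1.6054, 0.2136] → [-0.5251, 0.0847, 0.1753, -0.2402, -0.9327, -0.2691]
V = J·q̇ = [-0.3157, -0.3599, -0.1723, 0.6291, -0.3388, 0.2610]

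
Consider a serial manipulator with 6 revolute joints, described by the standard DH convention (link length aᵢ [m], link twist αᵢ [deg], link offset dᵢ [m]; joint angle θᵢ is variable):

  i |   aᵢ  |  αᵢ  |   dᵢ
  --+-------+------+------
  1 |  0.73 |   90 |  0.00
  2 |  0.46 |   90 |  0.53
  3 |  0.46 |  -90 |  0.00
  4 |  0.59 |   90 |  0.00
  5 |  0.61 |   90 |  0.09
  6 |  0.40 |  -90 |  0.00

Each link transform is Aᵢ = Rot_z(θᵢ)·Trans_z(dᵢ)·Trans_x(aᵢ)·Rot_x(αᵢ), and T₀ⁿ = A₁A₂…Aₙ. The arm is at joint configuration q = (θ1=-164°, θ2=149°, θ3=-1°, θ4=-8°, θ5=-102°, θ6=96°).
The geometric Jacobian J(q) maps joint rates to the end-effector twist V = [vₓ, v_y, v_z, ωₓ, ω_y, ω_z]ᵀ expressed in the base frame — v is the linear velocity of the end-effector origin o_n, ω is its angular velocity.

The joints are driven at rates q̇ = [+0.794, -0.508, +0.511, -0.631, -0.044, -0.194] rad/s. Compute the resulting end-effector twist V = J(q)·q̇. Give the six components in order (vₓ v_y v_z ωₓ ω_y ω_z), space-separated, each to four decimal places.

-0.8601 0.2297 0.5948 0.2317 -1.1638 1.3112

o_n = [0.1168, -0.0088, 1.1448]
J₁: ẑ×o_n = [0.0088, 0.1168, -0.0000], ω = ẑ
J2: z=[-0.2756, 0.9613, 0.0000] o=[-0.7017, -0.2012, 0.0000] → [1.1005, 0.3156, -0.8399, -0.2756, 0.9613, 0.0000]
J3: z=[-0.4951, -0.1420, 0.8572] o=[-0.4688, 0.4169, 0.2369] → [0.2361, 0.9515, 0.2939, -0.4951, -0.1420, 0.8572]
J4: z=[-0.2612, 0.9652, 0.0090] o=[-0.0876, 0.5179, 0.4738] → [0.6524, 0.1771, -0.0598, -0.2612, 0.9652, 0.0090]
J5: z=[-0.6056, -0.1711, 0.7772] o=[0.3559, 0.6344, 0.8451] → [0.4486, -0.0042, 0.3487, -0.6056, -0.1711, 0.7772]
J6: z=[-0.7896, 0.0074, -0.6136] o=[0.3619, 0.0181, 0.8298] → [-0.0142, 0.3991, 0.0230, -0.7896, 0.0074, -0.6136]
V = J·q̇ = [-0.8601, 0.2297, 0.5948, 0.2317, -1.1638, 1.3112]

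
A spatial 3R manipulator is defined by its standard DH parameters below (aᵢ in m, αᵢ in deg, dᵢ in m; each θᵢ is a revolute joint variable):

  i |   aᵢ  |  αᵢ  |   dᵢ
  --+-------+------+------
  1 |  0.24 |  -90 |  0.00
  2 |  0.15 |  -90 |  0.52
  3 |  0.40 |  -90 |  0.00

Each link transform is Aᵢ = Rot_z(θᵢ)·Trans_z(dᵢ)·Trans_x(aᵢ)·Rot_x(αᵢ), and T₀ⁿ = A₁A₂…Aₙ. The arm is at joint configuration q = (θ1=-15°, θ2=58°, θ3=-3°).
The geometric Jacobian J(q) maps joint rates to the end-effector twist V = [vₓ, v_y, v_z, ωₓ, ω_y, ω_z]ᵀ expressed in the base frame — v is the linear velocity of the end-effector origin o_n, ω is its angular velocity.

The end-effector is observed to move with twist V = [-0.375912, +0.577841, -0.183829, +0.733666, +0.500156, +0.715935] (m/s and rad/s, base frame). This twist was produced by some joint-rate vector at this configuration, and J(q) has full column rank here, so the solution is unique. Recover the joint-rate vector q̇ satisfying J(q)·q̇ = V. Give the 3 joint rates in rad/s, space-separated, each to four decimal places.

o_n = [0.6531, 0.3850, -0.4660]
J₁: ẑ×o_n = [-0.3850, 0.6531, 0.0000], ω = ẑ
J2: z=[0.2588, 0.9659, 0.0000] o=[0.2318, -0.0621, 0.0000] → [-0.4501, 0.1206, -0.2912, 0.2588, 0.9659, 0.0000]
J3: z=[-0.8192, 0.2195, -0.5299] o=[0.4432, 0.4196, -0.1272] → [-0.0927, -0.3887, -0.0178, -0.8192, 0.2195, -0.5299]
q̇ = J⁺·V = [0.3540, 0.6730, -0.6830]

0.3540 0.6730 -0.6830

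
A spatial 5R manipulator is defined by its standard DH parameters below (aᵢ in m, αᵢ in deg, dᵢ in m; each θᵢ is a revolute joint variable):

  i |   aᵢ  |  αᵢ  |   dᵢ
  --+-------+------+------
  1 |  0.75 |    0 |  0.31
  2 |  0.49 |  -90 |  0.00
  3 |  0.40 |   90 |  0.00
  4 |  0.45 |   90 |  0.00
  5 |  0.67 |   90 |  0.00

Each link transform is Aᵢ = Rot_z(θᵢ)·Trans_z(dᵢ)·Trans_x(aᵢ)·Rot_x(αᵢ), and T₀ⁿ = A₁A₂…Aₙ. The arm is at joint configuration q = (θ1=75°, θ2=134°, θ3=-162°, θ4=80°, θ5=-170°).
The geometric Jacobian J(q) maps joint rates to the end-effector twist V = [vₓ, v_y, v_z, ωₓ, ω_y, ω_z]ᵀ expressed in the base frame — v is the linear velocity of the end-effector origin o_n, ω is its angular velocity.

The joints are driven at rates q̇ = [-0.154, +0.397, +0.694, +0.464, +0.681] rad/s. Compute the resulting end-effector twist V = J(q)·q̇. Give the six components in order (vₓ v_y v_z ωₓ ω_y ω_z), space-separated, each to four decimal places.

-0.0471 -0.2378 0.6762 0.9624 -0.1248 0.0090

o_n = [-0.0637, 0.8178, 0.5330]
J₁: ẑ×o_n = [-0.8178, -0.0637, 0.0000], ω = ẑ
J2: z=[0.0000, 0.0000, 1.0000] o=[0.1941, 0.7244, 0.3100] → [-0.0934, -0.2578, 0.0000, 0.0000, 0.0000, 1.0000]
J3: z=[0.4848, -0.8746, 0.0000] o=[-0.2344, 0.4869, 0.3100] → [-0.1950, -0.1081, 0.3098, 0.4848, -0.8746, 0.0000]
J4: z=[0.2703, 0.1498, -0.9511] o=[0.0983, 0.6713, 0.4336] → [0.1542, 0.1271, 0.0639, 0.2703, 0.1498, -0.9511]
J5: z=[0.7350, 0.6060, 0.3043] o=[0.3781, 0.3198, 0.4578] → [-0.1060, -0.1897, 0.6338, 0.7350, 0.6060, 0.3043]
V = J·q̇ = [-0.0471, -0.2378, 0.6762, 0.9624, -0.1248, 0.0090]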